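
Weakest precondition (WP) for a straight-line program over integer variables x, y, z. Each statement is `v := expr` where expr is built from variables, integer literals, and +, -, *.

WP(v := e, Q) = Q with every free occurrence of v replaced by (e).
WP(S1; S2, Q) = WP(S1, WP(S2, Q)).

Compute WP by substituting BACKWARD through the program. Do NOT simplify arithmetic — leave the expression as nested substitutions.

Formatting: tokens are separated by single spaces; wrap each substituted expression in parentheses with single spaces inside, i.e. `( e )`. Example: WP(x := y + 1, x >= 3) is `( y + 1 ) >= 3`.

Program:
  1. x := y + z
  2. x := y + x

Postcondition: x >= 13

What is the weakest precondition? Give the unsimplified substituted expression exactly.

post: x >= 13
stmt 2: x := y + x  -- replace 1 occurrence(s) of x with (y + x)
  => ( y + x ) >= 13
stmt 1: x := y + z  -- replace 1 occurrence(s) of x with (y + z)
  => ( y + ( y + z ) ) >= 13

Answer: ( y + ( y + z ) ) >= 13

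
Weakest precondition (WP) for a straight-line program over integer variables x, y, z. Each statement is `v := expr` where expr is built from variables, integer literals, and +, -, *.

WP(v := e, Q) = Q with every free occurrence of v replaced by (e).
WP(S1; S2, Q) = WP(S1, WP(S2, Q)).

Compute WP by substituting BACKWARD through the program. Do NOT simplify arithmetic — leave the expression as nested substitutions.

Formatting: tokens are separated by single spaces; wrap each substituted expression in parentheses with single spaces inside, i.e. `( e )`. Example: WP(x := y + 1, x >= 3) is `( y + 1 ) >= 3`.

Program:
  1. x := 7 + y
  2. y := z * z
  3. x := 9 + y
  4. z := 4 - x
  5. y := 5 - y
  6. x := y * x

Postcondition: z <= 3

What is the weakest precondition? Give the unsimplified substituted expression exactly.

post: z <= 3
stmt 6: x := y * x  -- replace 0 occurrence(s) of x with (y * x)
  => z <= 3
stmt 5: y := 5 - y  -- replace 0 occurrence(s) of y with (5 - y)
  => z <= 3
stmt 4: z := 4 - x  -- replace 1 occurrence(s) of z with (4 - x)
  => ( 4 - x ) <= 3
stmt 3: x := 9 + y  -- replace 1 occurrence(s) of x with (9 + y)
  => ( 4 - ( 9 + y ) ) <= 3
stmt 2: y := z * z  -- replace 1 occurrence(s) of y with (z * z)
  => ( 4 - ( 9 + ( z * z ) ) ) <= 3
stmt 1: x := 7 + y  -- replace 0 occurrence(s) of x with (7 + y)
  => ( 4 - ( 9 + ( z * z ) ) ) <= 3

Answer: ( 4 - ( 9 + ( z * z ) ) ) <= 3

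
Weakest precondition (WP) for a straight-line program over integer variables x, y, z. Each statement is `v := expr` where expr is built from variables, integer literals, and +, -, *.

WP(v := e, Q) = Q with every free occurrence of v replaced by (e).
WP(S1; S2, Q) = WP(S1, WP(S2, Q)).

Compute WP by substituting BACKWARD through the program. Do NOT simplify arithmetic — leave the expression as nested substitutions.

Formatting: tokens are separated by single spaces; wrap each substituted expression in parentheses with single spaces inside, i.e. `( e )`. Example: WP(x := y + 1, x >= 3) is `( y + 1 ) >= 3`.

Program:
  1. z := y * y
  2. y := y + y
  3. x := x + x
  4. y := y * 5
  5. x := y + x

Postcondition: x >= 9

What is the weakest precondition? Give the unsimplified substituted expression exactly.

post: x >= 9
stmt 5: x := y + x  -- replace 1 occurrence(s) of x with (y + x)
  => ( y + x ) >= 9
stmt 4: y := y * 5  -- replace 1 occurrence(s) of y with (y * 5)
  => ( ( y * 5 ) + x ) >= 9
stmt 3: x := x + x  -- replace 1 occurrence(s) of x with (x + x)
  => ( ( y * 5 ) + ( x + x ) ) >= 9
stmt 2: y := y + y  -- replace 1 occurrence(s) of y with (y + y)
  => ( ( ( y + y ) * 5 ) + ( x + x ) ) >= 9
stmt 1: z := y * y  -- replace 0 occurrence(s) of z with (y * y)
  => ( ( ( y + y ) * 5 ) + ( x + x ) ) >= 9

Answer: ( ( ( y + y ) * 5 ) + ( x + x ) ) >= 9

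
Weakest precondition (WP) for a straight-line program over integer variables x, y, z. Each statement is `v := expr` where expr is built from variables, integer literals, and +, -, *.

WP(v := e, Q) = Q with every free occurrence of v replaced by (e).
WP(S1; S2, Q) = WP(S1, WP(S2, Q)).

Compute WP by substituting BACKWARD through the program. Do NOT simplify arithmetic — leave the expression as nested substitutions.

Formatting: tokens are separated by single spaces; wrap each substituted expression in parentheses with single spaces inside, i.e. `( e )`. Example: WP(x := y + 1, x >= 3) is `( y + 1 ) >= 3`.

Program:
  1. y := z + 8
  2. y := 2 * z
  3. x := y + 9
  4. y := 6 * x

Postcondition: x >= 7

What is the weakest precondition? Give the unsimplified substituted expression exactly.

Answer: ( ( 2 * z ) + 9 ) >= 7

Derivation:
post: x >= 7
stmt 4: y := 6 * x  -- replace 0 occurrence(s) of y with (6 * x)
  => x >= 7
stmt 3: x := y + 9  -- replace 1 occurrence(s) of x with (y + 9)
  => ( y + 9 ) >= 7
stmt 2: y := 2 * z  -- replace 1 occurrence(s) of y with (2 * z)
  => ( ( 2 * z ) + 9 ) >= 7
stmt 1: y := z + 8  -- replace 0 occurrence(s) of y with (z + 8)
  => ( ( 2 * z ) + 9 ) >= 7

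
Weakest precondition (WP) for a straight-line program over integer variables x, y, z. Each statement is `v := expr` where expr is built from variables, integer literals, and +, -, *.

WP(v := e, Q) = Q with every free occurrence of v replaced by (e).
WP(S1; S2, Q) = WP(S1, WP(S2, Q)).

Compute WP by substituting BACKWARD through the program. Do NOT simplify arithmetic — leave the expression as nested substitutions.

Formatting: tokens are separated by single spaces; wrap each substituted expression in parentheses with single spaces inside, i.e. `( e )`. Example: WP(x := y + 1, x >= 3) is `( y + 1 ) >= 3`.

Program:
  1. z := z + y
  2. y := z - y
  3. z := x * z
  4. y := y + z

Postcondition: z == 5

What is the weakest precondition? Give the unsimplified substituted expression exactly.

Answer: ( x * ( z + y ) ) == 5

Derivation:
post: z == 5
stmt 4: y := y + z  -- replace 0 occurrence(s) of y with (y + z)
  => z == 5
stmt 3: z := x * z  -- replace 1 occurrence(s) of z with (x * z)
  => ( x * z ) == 5
stmt 2: y := z - y  -- replace 0 occurrence(s) of y with (z - y)
  => ( x * z ) == 5
stmt 1: z := z + y  -- replace 1 occurrence(s) of z with (z + y)
  => ( x * ( z + y ) ) == 5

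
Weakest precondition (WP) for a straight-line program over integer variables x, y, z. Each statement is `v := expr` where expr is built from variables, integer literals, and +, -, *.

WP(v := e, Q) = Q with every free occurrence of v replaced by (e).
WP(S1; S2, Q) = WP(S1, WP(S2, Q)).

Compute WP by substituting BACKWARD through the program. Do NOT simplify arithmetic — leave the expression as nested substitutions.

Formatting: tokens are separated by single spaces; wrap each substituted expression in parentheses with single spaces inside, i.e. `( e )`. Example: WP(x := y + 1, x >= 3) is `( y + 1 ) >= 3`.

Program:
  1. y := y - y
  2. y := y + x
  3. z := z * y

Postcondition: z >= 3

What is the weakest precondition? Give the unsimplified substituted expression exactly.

post: z >= 3
stmt 3: z := z * y  -- replace 1 occurrence(s) of z with (z * y)
  => ( z * y ) >= 3
stmt 2: y := y + x  -- replace 1 occurrence(s) of y with (y + x)
  => ( z * ( y + x ) ) >= 3
stmt 1: y := y - y  -- replace 1 occurrence(s) of y with (y - y)
  => ( z * ( ( y - y ) + x ) ) >= 3

Answer: ( z * ( ( y - y ) + x ) ) >= 3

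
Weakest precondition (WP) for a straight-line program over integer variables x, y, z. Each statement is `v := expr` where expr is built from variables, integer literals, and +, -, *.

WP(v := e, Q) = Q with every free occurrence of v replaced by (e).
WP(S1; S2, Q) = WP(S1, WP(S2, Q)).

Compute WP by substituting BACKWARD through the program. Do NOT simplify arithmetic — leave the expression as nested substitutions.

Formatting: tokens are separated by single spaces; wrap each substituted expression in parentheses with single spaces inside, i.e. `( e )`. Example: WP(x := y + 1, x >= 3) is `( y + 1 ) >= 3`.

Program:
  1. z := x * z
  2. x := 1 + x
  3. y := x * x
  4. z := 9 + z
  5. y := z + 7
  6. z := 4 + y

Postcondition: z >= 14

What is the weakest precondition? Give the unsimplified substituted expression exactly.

Answer: ( 4 + ( ( 9 + ( x * z ) ) + 7 ) ) >= 14

Derivation:
post: z >= 14
stmt 6: z := 4 + y  -- replace 1 occurrence(s) of z with (4 + y)
  => ( 4 + y ) >= 14
stmt 5: y := z + 7  -- replace 1 occurrence(s) of y with (z + 7)
  => ( 4 + ( z + 7 ) ) >= 14
stmt 4: z := 9 + z  -- replace 1 occurrence(s) of z with (9 + z)
  => ( 4 + ( ( 9 + z ) + 7 ) ) >= 14
stmt 3: y := x * x  -- replace 0 occurrence(s) of y with (x * x)
  => ( 4 + ( ( 9 + z ) + 7 ) ) >= 14
stmt 2: x := 1 + x  -- replace 0 occurrence(s) of x with (1 + x)
  => ( 4 + ( ( 9 + z ) + 7 ) ) >= 14
stmt 1: z := x * z  -- replace 1 occurrence(s) of z with (x * z)
  => ( 4 + ( ( 9 + ( x * z ) ) + 7 ) ) >= 14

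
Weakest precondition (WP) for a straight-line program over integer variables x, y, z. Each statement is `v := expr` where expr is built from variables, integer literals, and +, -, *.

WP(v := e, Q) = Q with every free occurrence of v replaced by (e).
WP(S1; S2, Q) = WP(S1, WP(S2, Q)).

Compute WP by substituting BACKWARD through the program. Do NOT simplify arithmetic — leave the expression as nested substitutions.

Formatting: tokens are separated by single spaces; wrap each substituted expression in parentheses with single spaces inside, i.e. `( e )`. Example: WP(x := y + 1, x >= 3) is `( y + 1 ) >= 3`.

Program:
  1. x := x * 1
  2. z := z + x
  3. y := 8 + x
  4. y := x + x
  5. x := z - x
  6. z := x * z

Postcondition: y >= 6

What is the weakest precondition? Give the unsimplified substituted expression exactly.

Answer: ( ( x * 1 ) + ( x * 1 ) ) >= 6

Derivation:
post: y >= 6
stmt 6: z := x * z  -- replace 0 occurrence(s) of z with (x * z)
  => y >= 6
stmt 5: x := z - x  -- replace 0 occurrence(s) of x with (z - x)
  => y >= 6
stmt 4: y := x + x  -- replace 1 occurrence(s) of y with (x + x)
  => ( x + x ) >= 6
stmt 3: y := 8 + x  -- replace 0 occurrence(s) of y with (8 + x)
  => ( x + x ) >= 6
stmt 2: z := z + x  -- replace 0 occurrence(s) of z with (z + x)
  => ( x + x ) >= 6
stmt 1: x := x * 1  -- replace 2 occurrence(s) of x with (x * 1)
  => ( ( x * 1 ) + ( x * 1 ) ) >= 6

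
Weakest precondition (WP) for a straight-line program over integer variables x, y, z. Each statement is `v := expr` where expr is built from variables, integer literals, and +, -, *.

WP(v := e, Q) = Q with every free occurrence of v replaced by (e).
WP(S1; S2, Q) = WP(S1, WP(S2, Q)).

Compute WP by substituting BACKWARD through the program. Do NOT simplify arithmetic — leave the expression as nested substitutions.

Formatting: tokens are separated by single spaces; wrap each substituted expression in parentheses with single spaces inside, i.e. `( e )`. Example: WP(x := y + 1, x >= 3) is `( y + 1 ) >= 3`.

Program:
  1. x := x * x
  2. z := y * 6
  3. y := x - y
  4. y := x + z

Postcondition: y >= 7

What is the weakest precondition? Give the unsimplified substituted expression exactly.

Answer: ( ( x * x ) + ( y * 6 ) ) >= 7

Derivation:
post: y >= 7
stmt 4: y := x + z  -- replace 1 occurrence(s) of y with (x + z)
  => ( x + z ) >= 7
stmt 3: y := x - y  -- replace 0 occurrence(s) of y with (x - y)
  => ( x + z ) >= 7
stmt 2: z := y * 6  -- replace 1 occurrence(s) of z with (y * 6)
  => ( x + ( y * 6 ) ) >= 7
stmt 1: x := x * x  -- replace 1 occurrence(s) of x with (x * x)
  => ( ( x * x ) + ( y * 6 ) ) >= 7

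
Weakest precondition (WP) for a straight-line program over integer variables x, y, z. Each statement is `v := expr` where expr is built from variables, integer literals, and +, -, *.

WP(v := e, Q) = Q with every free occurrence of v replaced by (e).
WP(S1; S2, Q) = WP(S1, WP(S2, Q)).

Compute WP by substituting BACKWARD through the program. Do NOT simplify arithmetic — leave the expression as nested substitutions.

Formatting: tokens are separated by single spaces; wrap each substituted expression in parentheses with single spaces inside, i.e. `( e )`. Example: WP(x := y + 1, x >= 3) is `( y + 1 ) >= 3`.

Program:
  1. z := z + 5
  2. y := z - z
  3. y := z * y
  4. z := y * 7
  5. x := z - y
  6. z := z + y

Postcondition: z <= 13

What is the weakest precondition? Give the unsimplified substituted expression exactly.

post: z <= 13
stmt 6: z := z + y  -- replace 1 occurrence(s) of z with (z + y)
  => ( z + y ) <= 13
stmt 5: x := z - y  -- replace 0 occurrence(s) of x with (z - y)
  => ( z + y ) <= 13
stmt 4: z := y * 7  -- replace 1 occurrence(s) of z with (y * 7)
  => ( ( y * 7 ) + y ) <= 13
stmt 3: y := z * y  -- replace 2 occurrence(s) of y with (z * y)
  => ( ( ( z * y ) * 7 ) + ( z * y ) ) <= 13
stmt 2: y := z - z  -- replace 2 occurrence(s) of y with (z - z)
  => ( ( ( z * ( z - z ) ) * 7 ) + ( z * ( z - z ) ) ) <= 13
stmt 1: z := z + 5  -- replace 6 occurrence(s) of z with (z + 5)
  => ( ( ( ( z + 5 ) * ( ( z + 5 ) - ( z + 5 ) ) ) * 7 ) + ( ( z + 5 ) * ( ( z + 5 ) - ( z + 5 ) ) ) ) <= 13

Answer: ( ( ( ( z + 5 ) * ( ( z + 5 ) - ( z + 5 ) ) ) * 7 ) + ( ( z + 5 ) * ( ( z + 5 ) - ( z + 5 ) ) ) ) <= 13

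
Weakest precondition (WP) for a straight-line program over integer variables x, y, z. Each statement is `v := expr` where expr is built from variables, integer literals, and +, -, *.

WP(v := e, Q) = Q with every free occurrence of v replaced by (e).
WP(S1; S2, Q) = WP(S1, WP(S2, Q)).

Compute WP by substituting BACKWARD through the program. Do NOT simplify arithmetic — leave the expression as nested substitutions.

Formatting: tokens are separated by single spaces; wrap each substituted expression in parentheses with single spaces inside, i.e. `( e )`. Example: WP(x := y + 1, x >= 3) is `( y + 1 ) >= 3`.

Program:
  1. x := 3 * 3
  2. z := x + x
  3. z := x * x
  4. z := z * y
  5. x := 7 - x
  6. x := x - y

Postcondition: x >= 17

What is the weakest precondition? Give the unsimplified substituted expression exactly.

Answer: ( ( 7 - ( 3 * 3 ) ) - y ) >= 17

Derivation:
post: x >= 17
stmt 6: x := x - y  -- replace 1 occurrence(s) of x with (x - y)
  => ( x - y ) >= 17
stmt 5: x := 7 - x  -- replace 1 occurrence(s) of x with (7 - x)
  => ( ( 7 - x ) - y ) >= 17
stmt 4: z := z * y  -- replace 0 occurrence(s) of z with (z * y)
  => ( ( 7 - x ) - y ) >= 17
stmt 3: z := x * x  -- replace 0 occurrence(s) of z with (x * x)
  => ( ( 7 - x ) - y ) >= 17
stmt 2: z := x + x  -- replace 0 occurrence(s) of z with (x + x)
  => ( ( 7 - x ) - y ) >= 17
stmt 1: x := 3 * 3  -- replace 1 occurrence(s) of x with (3 * 3)
  => ( ( 7 - ( 3 * 3 ) ) - y ) >= 17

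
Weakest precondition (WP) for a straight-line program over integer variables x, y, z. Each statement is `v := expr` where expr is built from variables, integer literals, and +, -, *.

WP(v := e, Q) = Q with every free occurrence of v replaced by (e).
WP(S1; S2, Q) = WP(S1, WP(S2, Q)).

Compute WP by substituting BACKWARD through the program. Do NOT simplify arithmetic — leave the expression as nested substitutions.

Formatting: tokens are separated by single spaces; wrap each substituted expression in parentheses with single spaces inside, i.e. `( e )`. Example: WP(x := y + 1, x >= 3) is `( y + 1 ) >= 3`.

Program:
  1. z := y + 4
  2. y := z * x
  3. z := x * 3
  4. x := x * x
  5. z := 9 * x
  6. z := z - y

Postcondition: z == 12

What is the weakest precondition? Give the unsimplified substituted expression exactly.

post: z == 12
stmt 6: z := z - y  -- replace 1 occurrence(s) of z with (z - y)
  => ( z - y ) == 12
stmt 5: z := 9 * x  -- replace 1 occurrence(s) of z with (9 * x)
  => ( ( 9 * x ) - y ) == 12
stmt 4: x := x * x  -- replace 1 occurrence(s) of x with (x * x)
  => ( ( 9 * ( x * x ) ) - y ) == 12
stmt 3: z := x * 3  -- replace 0 occurrence(s) of z with (x * 3)
  => ( ( 9 * ( x * x ) ) - y ) == 12
stmt 2: y := z * x  -- replace 1 occurrence(s) of y with (z * x)
  => ( ( 9 * ( x * x ) ) - ( z * x ) ) == 12
stmt 1: z := y + 4  -- replace 1 occurrence(s) of z with (y + 4)
  => ( ( 9 * ( x * x ) ) - ( ( y + 4 ) * x ) ) == 12

Answer: ( ( 9 * ( x * x ) ) - ( ( y + 4 ) * x ) ) == 12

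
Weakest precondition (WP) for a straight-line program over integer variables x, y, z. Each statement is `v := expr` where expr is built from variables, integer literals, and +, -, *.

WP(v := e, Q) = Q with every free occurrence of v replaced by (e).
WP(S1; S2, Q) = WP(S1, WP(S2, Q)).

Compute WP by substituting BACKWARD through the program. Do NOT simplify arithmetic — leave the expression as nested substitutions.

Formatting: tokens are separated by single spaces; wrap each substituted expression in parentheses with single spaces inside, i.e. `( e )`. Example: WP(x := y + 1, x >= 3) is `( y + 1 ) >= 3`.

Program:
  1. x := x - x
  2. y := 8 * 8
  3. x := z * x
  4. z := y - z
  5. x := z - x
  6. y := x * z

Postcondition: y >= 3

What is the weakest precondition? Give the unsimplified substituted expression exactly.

Answer: ( ( ( ( 8 * 8 ) - z ) - ( z * ( x - x ) ) ) * ( ( 8 * 8 ) - z ) ) >= 3

Derivation:
post: y >= 3
stmt 6: y := x * z  -- replace 1 occurrence(s) of y with (x * z)
  => ( x * z ) >= 3
stmt 5: x := z - x  -- replace 1 occurrence(s) of x with (z - x)
  => ( ( z - x ) * z ) >= 3
stmt 4: z := y - z  -- replace 2 occurrence(s) of z with (y - z)
  => ( ( ( y - z ) - x ) * ( y - z ) ) >= 3
stmt 3: x := z * x  -- replace 1 occurrence(s) of x with (z * x)
  => ( ( ( y - z ) - ( z * x ) ) * ( y - z ) ) >= 3
stmt 2: y := 8 * 8  -- replace 2 occurrence(s) of y with (8 * 8)
  => ( ( ( ( 8 * 8 ) - z ) - ( z * x ) ) * ( ( 8 * 8 ) - z ) ) >= 3
stmt 1: x := x - x  -- replace 1 occurrence(s) of x with (x - x)
  => ( ( ( ( 8 * 8 ) - z ) - ( z * ( x - x ) ) ) * ( ( 8 * 8 ) - z ) ) >= 3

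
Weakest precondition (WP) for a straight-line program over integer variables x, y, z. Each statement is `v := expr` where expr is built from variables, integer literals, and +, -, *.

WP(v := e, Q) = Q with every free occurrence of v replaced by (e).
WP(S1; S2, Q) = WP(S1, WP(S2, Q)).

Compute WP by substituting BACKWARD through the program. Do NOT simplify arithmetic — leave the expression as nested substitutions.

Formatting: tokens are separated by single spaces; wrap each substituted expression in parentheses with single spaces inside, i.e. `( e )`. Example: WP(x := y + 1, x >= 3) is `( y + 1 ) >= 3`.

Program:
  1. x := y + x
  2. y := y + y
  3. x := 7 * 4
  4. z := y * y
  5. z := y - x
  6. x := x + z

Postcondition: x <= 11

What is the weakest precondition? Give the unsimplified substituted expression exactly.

post: x <= 11
stmt 6: x := x + z  -- replace 1 occurrence(s) of x with (x + z)
  => ( x + z ) <= 11
stmt 5: z := y - x  -- replace 1 occurrence(s) of z with (y - x)
  => ( x + ( y - x ) ) <= 11
stmt 4: z := y * y  -- replace 0 occurrence(s) of z with (y * y)
  => ( x + ( y - x ) ) <= 11
stmt 3: x := 7 * 4  -- replace 2 occurrence(s) of x with (7 * 4)
  => ( ( 7 * 4 ) + ( y - ( 7 * 4 ) ) ) <= 11
stmt 2: y := y + y  -- replace 1 occurrence(s) of y with (y + y)
  => ( ( 7 * 4 ) + ( ( y + y ) - ( 7 * 4 ) ) ) <= 11
stmt 1: x := y + x  -- replace 0 occurrence(s) of x with (y + x)
  => ( ( 7 * 4 ) + ( ( y + y ) - ( 7 * 4 ) ) ) <= 11

Answer: ( ( 7 * 4 ) + ( ( y + y ) - ( 7 * 4 ) ) ) <= 11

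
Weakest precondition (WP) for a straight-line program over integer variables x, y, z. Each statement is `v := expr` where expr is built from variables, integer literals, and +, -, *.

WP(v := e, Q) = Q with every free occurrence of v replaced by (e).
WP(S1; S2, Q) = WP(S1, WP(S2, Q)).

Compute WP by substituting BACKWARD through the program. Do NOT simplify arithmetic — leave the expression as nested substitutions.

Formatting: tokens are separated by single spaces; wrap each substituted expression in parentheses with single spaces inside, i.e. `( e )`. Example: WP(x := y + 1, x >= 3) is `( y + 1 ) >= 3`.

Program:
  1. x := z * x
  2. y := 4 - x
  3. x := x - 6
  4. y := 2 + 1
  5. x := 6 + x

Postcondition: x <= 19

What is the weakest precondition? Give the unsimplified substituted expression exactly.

post: x <= 19
stmt 5: x := 6 + x  -- replace 1 occurrence(s) of x with (6 + x)
  => ( 6 + x ) <= 19
stmt 4: y := 2 + 1  -- replace 0 occurrence(s) of y with (2 + 1)
  => ( 6 + x ) <= 19
stmt 3: x := x - 6  -- replace 1 occurrence(s) of x with (x - 6)
  => ( 6 + ( x - 6 ) ) <= 19
stmt 2: y := 4 - x  -- replace 0 occurrence(s) of y with (4 - x)
  => ( 6 + ( x - 6 ) ) <= 19
stmt 1: x := z * x  -- replace 1 occurrence(s) of x with (z * x)
  => ( 6 + ( ( z * x ) - 6 ) ) <= 19

Answer: ( 6 + ( ( z * x ) - 6 ) ) <= 19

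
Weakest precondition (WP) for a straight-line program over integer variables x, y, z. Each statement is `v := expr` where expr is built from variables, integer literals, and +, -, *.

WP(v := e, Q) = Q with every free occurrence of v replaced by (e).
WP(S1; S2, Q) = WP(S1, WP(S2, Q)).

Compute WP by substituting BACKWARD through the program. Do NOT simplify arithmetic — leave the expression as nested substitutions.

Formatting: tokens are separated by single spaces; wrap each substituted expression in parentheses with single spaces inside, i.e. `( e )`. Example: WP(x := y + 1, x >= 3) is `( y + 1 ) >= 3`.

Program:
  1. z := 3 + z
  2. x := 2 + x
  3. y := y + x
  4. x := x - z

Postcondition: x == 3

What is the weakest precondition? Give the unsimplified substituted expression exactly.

post: x == 3
stmt 4: x := x - z  -- replace 1 occurrence(s) of x with (x - z)
  => ( x - z ) == 3
stmt 3: y := y + x  -- replace 0 occurrence(s) of y with (y + x)
  => ( x - z ) == 3
stmt 2: x := 2 + x  -- replace 1 occurrence(s) of x with (2 + x)
  => ( ( 2 + x ) - z ) == 3
stmt 1: z := 3 + z  -- replace 1 occurrence(s) of z with (3 + z)
  => ( ( 2 + x ) - ( 3 + z ) ) == 3

Answer: ( ( 2 + x ) - ( 3 + z ) ) == 3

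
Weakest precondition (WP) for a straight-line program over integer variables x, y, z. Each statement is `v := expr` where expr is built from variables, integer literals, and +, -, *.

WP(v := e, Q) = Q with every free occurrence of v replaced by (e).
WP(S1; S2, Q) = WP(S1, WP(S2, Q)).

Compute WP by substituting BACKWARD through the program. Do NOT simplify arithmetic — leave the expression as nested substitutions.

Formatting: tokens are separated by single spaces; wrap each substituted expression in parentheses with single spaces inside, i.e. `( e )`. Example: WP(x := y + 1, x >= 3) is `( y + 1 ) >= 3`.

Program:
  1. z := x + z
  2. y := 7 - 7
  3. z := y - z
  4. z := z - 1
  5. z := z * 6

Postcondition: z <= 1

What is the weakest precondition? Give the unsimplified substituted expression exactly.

Answer: ( ( ( ( 7 - 7 ) - ( x + z ) ) - 1 ) * 6 ) <= 1

Derivation:
post: z <= 1
stmt 5: z := z * 6  -- replace 1 occurrence(s) of z with (z * 6)
  => ( z * 6 ) <= 1
stmt 4: z := z - 1  -- replace 1 occurrence(s) of z with (z - 1)
  => ( ( z - 1 ) * 6 ) <= 1
stmt 3: z := y - z  -- replace 1 occurrence(s) of z with (y - z)
  => ( ( ( y - z ) - 1 ) * 6 ) <= 1
stmt 2: y := 7 - 7  -- replace 1 occurrence(s) of y with (7 - 7)
  => ( ( ( ( 7 - 7 ) - z ) - 1 ) * 6 ) <= 1
stmt 1: z := x + z  -- replace 1 occurrence(s) of z with (x + z)
  => ( ( ( ( 7 - 7 ) - ( x + z ) ) - 1 ) * 6 ) <= 1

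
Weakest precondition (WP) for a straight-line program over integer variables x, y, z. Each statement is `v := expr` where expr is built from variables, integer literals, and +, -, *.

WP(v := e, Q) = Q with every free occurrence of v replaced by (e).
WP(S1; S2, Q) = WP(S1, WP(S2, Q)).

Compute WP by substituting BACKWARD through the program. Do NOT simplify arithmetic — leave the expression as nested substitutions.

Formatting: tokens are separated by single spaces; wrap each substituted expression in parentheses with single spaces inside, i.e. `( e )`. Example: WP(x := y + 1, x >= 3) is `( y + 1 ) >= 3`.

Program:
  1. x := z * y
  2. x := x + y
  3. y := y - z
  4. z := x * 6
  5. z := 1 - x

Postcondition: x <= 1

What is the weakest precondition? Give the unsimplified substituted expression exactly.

post: x <= 1
stmt 5: z := 1 - x  -- replace 0 occurrence(s) of z with (1 - x)
  => x <= 1
stmt 4: z := x * 6  -- replace 0 occurrence(s) of z with (x * 6)
  => x <= 1
stmt 3: y := y - z  -- replace 0 occurrence(s) of y with (y - z)
  => x <= 1
stmt 2: x := x + y  -- replace 1 occurrence(s) of x with (x + y)
  => ( x + y ) <= 1
stmt 1: x := z * y  -- replace 1 occurrence(s) of x with (z * y)
  => ( ( z * y ) + y ) <= 1

Answer: ( ( z * y ) + y ) <= 1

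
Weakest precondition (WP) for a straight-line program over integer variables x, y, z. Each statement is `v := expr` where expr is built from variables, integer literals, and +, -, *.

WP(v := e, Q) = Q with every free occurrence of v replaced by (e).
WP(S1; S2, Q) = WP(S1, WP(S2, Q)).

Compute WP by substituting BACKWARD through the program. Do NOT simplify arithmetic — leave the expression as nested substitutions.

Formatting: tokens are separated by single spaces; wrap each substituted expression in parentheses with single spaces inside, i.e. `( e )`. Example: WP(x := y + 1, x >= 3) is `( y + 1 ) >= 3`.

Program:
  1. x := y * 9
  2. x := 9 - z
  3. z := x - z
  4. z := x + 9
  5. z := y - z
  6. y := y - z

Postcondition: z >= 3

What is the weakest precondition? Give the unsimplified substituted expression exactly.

post: z >= 3
stmt 6: y := y - z  -- replace 0 occurrence(s) of y with (y - z)
  => z >= 3
stmt 5: z := y - z  -- replace 1 occurrence(s) of z with (y - z)
  => ( y - z ) >= 3
stmt 4: z := x + 9  -- replace 1 occurrence(s) of z with (x + 9)
  => ( y - ( x + 9 ) ) >= 3
stmt 3: z := x - z  -- replace 0 occurrence(s) of z with (x - z)
  => ( y - ( x + 9 ) ) >= 3
stmt 2: x := 9 - z  -- replace 1 occurrence(s) of x with (9 - z)
  => ( y - ( ( 9 - z ) + 9 ) ) >= 3
stmt 1: x := y * 9  -- replace 0 occurrence(s) of x with (y * 9)
  => ( y - ( ( 9 - z ) + 9 ) ) >= 3

Answer: ( y - ( ( 9 - z ) + 9 ) ) >= 3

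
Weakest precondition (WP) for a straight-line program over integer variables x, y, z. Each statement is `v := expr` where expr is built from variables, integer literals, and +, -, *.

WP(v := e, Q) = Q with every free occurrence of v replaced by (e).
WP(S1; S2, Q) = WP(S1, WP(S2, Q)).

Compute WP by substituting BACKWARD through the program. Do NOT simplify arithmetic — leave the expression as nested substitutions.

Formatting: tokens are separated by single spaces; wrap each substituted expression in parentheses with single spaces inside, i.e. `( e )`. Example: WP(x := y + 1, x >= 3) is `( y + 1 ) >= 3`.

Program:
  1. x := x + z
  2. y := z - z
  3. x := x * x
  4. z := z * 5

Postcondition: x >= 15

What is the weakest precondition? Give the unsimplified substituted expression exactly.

post: x >= 15
stmt 4: z := z * 5  -- replace 0 occurrence(s) of z with (z * 5)
  => x >= 15
stmt 3: x := x * x  -- replace 1 occurrence(s) of x with (x * x)
  => ( x * x ) >= 15
stmt 2: y := z - z  -- replace 0 occurrence(s) of y with (z - z)
  => ( x * x ) >= 15
stmt 1: x := x + z  -- replace 2 occurrence(s) of x with (x + z)
  => ( ( x + z ) * ( x + z ) ) >= 15

Answer: ( ( x + z ) * ( x + z ) ) >= 15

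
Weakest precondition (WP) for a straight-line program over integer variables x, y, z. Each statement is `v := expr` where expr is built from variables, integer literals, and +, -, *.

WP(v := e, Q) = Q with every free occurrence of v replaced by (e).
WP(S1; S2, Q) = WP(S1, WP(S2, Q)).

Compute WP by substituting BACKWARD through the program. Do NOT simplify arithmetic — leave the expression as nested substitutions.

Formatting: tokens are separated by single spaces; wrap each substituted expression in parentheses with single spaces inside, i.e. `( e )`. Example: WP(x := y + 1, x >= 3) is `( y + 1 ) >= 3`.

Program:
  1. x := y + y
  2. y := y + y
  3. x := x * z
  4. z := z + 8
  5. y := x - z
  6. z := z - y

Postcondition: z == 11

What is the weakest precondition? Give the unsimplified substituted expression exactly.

Answer: ( ( z + 8 ) - ( ( ( y + y ) * z ) - ( z + 8 ) ) ) == 11

Derivation:
post: z == 11
stmt 6: z := z - y  -- replace 1 occurrence(s) of z with (z - y)
  => ( z - y ) == 11
stmt 5: y := x - z  -- replace 1 occurrence(s) of y with (x - z)
  => ( z - ( x - z ) ) == 11
stmt 4: z := z + 8  -- replace 2 occurrence(s) of z with (z + 8)
  => ( ( z + 8 ) - ( x - ( z + 8 ) ) ) == 11
stmt 3: x := x * z  -- replace 1 occurrence(s) of x with (x * z)
  => ( ( z + 8 ) - ( ( x * z ) - ( z + 8 ) ) ) == 11
stmt 2: y := y + y  -- replace 0 occurrence(s) of y with (y + y)
  => ( ( z + 8 ) - ( ( x * z ) - ( z + 8 ) ) ) == 11
stmt 1: x := y + y  -- replace 1 occurrence(s) of x with (y + y)
  => ( ( z + 8 ) - ( ( ( y + y ) * z ) - ( z + 8 ) ) ) == 11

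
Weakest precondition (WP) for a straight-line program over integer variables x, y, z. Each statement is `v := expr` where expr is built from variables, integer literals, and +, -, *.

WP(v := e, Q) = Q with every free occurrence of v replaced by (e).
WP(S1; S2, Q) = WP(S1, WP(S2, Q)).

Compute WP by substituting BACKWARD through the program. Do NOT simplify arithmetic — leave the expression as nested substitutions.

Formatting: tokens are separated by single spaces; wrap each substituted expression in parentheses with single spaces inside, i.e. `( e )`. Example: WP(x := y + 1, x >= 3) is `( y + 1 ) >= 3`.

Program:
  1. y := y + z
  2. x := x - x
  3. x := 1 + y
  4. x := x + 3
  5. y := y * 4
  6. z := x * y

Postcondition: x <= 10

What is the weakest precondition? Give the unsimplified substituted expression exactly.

post: x <= 10
stmt 6: z := x * y  -- replace 0 occurrence(s) of z with (x * y)
  => x <= 10
stmt 5: y := y * 4  -- replace 0 occurrence(s) of y with (y * 4)
  => x <= 10
stmt 4: x := x + 3  -- replace 1 occurrence(s) of x with (x + 3)
  => ( x + 3 ) <= 10
stmt 3: x := 1 + y  -- replace 1 occurrence(s) of x with (1 + y)
  => ( ( 1 + y ) + 3 ) <= 10
stmt 2: x := x - x  -- replace 0 occurrence(s) of x with (x - x)
  => ( ( 1 + y ) + 3 ) <= 10
stmt 1: y := y + z  -- replace 1 occurrence(s) of y with (y + z)
  => ( ( 1 + ( y + z ) ) + 3 ) <= 10

Answer: ( ( 1 + ( y + z ) ) + 3 ) <= 10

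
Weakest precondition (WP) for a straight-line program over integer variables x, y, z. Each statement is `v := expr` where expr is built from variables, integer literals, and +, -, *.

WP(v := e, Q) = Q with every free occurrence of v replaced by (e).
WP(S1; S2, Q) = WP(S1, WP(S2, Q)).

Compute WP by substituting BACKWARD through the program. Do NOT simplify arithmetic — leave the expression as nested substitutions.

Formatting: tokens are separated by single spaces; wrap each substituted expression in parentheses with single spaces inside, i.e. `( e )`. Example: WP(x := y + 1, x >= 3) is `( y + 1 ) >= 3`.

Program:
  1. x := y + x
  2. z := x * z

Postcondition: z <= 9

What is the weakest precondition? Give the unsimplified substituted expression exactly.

Answer: ( ( y + x ) * z ) <= 9

Derivation:
post: z <= 9
stmt 2: z := x * z  -- replace 1 occurrence(s) of z with (x * z)
  => ( x * z ) <= 9
stmt 1: x := y + x  -- replace 1 occurrence(s) of x with (y + x)
  => ( ( y + x ) * z ) <= 9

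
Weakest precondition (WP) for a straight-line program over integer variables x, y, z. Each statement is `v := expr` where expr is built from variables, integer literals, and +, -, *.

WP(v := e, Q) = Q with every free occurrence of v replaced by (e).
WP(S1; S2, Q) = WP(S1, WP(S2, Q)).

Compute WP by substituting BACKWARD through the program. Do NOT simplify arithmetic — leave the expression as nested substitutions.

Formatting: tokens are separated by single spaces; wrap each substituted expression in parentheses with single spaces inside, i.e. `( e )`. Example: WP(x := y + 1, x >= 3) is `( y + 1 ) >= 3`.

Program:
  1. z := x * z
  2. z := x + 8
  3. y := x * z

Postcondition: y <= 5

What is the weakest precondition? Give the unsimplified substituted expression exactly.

post: y <= 5
stmt 3: y := x * z  -- replace 1 occurrence(s) of y with (x * z)
  => ( x * z ) <= 5
stmt 2: z := x + 8  -- replace 1 occurrence(s) of z with (x + 8)
  => ( x * ( x + 8 ) ) <= 5
stmt 1: z := x * z  -- replace 0 occurrence(s) of z with (x * z)
  => ( x * ( x + 8 ) ) <= 5

Answer: ( x * ( x + 8 ) ) <= 5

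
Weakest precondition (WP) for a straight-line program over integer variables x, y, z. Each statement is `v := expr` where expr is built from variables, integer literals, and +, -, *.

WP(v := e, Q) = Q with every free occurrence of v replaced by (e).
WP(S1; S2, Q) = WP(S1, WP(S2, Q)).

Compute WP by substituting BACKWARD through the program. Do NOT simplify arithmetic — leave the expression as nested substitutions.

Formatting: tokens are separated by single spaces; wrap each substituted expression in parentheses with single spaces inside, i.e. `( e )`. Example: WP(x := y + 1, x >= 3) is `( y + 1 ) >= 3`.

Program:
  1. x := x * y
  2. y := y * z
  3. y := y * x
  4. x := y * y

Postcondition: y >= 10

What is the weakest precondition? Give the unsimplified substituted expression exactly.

post: y >= 10
stmt 4: x := y * y  -- replace 0 occurrence(s) of x with (y * y)
  => y >= 10
stmt 3: y := y * x  -- replace 1 occurrence(s) of y with (y * x)
  => ( y * x ) >= 10
stmt 2: y := y * z  -- replace 1 occurrence(s) of y with (y * z)
  => ( ( y * z ) * x ) >= 10
stmt 1: x := x * y  -- replace 1 occurrence(s) of x with (x * y)
  => ( ( y * z ) * ( x * y ) ) >= 10

Answer: ( ( y * z ) * ( x * y ) ) >= 10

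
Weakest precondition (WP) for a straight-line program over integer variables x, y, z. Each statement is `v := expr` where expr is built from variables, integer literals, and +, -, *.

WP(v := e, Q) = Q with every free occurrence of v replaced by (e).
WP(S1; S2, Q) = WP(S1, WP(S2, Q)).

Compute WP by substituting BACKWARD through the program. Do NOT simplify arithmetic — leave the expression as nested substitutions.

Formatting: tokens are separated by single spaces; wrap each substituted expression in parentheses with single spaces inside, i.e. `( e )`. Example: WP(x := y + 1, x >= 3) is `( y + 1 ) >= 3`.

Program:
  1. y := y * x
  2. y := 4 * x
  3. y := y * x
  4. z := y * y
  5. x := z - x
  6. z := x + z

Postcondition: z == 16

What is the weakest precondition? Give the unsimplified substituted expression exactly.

post: z == 16
stmt 6: z := x + z  -- replace 1 occurrence(s) of z with (x + z)
  => ( x + z ) == 16
stmt 5: x := z - x  -- replace 1 occurrence(s) of x with (z - x)
  => ( ( z - x ) + z ) == 16
stmt 4: z := y * y  -- replace 2 occurrence(s) of z with (y * y)
  => ( ( ( y * y ) - x ) + ( y * y ) ) == 16
stmt 3: y := y * x  -- replace 4 occurrence(s) of y with (y * x)
  => ( ( ( ( y * x ) * ( y * x ) ) - x ) + ( ( y * x ) * ( y * x ) ) ) == 16
stmt 2: y := 4 * x  -- replace 4 occurrence(s) of y with (4 * x)
  => ( ( ( ( ( 4 * x ) * x ) * ( ( 4 * x ) * x ) ) - x ) + ( ( ( 4 * x ) * x ) * ( ( 4 * x ) * x ) ) ) == 16
stmt 1: y := y * x  -- replace 0 occurrence(s) of y with (y * x)
  => ( ( ( ( ( 4 * x ) * x ) * ( ( 4 * x ) * x ) ) - x ) + ( ( ( 4 * x ) * x ) * ( ( 4 * x ) * x ) ) ) == 16

Answer: ( ( ( ( ( 4 * x ) * x ) * ( ( 4 * x ) * x ) ) - x ) + ( ( ( 4 * x ) * x ) * ( ( 4 * x ) * x ) ) ) == 16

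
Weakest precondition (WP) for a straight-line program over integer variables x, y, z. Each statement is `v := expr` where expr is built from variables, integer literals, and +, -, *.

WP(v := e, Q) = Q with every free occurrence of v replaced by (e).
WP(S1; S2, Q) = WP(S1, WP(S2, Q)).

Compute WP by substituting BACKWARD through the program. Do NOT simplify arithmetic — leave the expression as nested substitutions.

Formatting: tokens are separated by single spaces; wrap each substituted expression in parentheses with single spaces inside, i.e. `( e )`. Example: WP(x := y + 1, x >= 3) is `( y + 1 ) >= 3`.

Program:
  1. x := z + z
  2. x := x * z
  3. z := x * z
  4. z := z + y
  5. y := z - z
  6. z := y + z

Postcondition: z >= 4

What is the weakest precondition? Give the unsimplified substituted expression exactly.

Answer: ( ( ( ( ( ( z + z ) * z ) * z ) + y ) - ( ( ( ( z + z ) * z ) * z ) + y ) ) + ( ( ( ( z + z ) * z ) * z ) + y ) ) >= 4

Derivation:
post: z >= 4
stmt 6: z := y + z  -- replace 1 occurrence(s) of z with (y + z)
  => ( y + z ) >= 4
stmt 5: y := z - z  -- replace 1 occurrence(s) of y with (z - z)
  => ( ( z - z ) + z ) >= 4
stmt 4: z := z + y  -- replace 3 occurrence(s) of z with (z + y)
  => ( ( ( z + y ) - ( z + y ) ) + ( z + y ) ) >= 4
stmt 3: z := x * z  -- replace 3 occurrence(s) of z with (x * z)
  => ( ( ( ( x * z ) + y ) - ( ( x * z ) + y ) ) + ( ( x * z ) + y ) ) >= 4
stmt 2: x := x * z  -- replace 3 occurrence(s) of x with (x * z)
  => ( ( ( ( ( x * z ) * z ) + y ) - ( ( ( x * z ) * z ) + y ) ) + ( ( ( x * z ) * z ) + y ) ) >= 4
stmt 1: x := z + z  -- replace 3 occurrence(s) of x with (z + z)
  => ( ( ( ( ( ( z + z ) * z ) * z ) + y ) - ( ( ( ( z + z ) * z ) * z ) + y ) ) + ( ( ( ( z + z ) * z ) * z ) + y ) ) >= 4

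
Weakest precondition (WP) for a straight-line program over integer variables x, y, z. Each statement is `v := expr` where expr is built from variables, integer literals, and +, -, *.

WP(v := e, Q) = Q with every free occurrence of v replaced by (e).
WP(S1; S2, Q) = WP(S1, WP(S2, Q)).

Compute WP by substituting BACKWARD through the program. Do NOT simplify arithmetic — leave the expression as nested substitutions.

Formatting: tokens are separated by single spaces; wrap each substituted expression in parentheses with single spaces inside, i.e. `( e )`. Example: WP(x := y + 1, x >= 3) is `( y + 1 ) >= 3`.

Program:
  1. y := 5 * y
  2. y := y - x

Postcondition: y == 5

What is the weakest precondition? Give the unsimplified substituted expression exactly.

Answer: ( ( 5 * y ) - x ) == 5

Derivation:
post: y == 5
stmt 2: y := y - x  -- replace 1 occurrence(s) of y with (y - x)
  => ( y - x ) == 5
stmt 1: y := 5 * y  -- replace 1 occurrence(s) of y with (5 * y)
  => ( ( 5 * y ) - x ) == 5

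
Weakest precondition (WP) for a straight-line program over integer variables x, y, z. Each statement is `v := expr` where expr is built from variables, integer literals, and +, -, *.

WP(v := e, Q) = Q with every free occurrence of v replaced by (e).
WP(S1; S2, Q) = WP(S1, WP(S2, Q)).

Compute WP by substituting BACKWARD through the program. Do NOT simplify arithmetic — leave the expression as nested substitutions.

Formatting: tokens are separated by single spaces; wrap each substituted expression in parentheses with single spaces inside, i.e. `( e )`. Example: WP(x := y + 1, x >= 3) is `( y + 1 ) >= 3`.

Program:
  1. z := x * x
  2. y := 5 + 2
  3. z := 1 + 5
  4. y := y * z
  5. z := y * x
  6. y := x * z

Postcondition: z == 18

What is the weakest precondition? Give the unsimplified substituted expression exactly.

Answer: ( ( ( 5 + 2 ) * ( 1 + 5 ) ) * x ) == 18

Derivation:
post: z == 18
stmt 6: y := x * z  -- replace 0 occurrence(s) of y with (x * z)
  => z == 18
stmt 5: z := y * x  -- replace 1 occurrence(s) of z with (y * x)
  => ( y * x ) == 18
stmt 4: y := y * z  -- replace 1 occurrence(s) of y with (y * z)
  => ( ( y * z ) * x ) == 18
stmt 3: z := 1 + 5  -- replace 1 occurrence(s) of z with (1 + 5)
  => ( ( y * ( 1 + 5 ) ) * x ) == 18
stmt 2: y := 5 + 2  -- replace 1 occurrence(s) of y with (5 + 2)
  => ( ( ( 5 + 2 ) * ( 1 + 5 ) ) * x ) == 18
stmt 1: z := x * x  -- replace 0 occurrence(s) of z with (x * x)
  => ( ( ( 5 + 2 ) * ( 1 + 5 ) ) * x ) == 18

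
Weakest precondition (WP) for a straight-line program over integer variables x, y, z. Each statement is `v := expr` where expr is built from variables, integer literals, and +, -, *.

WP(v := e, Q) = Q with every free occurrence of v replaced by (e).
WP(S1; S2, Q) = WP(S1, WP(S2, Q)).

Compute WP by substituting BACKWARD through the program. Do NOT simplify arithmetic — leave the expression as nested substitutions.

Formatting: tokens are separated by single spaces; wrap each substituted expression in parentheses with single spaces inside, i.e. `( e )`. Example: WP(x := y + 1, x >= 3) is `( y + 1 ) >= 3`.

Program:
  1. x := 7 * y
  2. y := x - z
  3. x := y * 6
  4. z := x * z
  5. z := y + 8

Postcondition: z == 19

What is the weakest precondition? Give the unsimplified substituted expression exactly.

post: z == 19
stmt 5: z := y + 8  -- replace 1 occurrence(s) of z with (y + 8)
  => ( y + 8 ) == 19
stmt 4: z := x * z  -- replace 0 occurrence(s) of z with (x * z)
  => ( y + 8 ) == 19
stmt 3: x := y * 6  -- replace 0 occurrence(s) of x with (y * 6)
  => ( y + 8 ) == 19
stmt 2: y := x - z  -- replace 1 occurrence(s) of y with (x - z)
  => ( ( x - z ) + 8 ) == 19
stmt 1: x := 7 * y  -- replace 1 occurrence(s) of x with (7 * y)
  => ( ( ( 7 * y ) - z ) + 8 ) == 19

Answer: ( ( ( 7 * y ) - z ) + 8 ) == 19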